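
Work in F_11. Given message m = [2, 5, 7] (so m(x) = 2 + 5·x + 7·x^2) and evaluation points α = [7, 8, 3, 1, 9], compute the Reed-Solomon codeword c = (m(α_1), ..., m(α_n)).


c = [6, 6, 3, 3, 9]

Message polynomial: m(x) = 2 + 5·x + 7·x^2 (mod 11).
For each evaluation point α_i, compute m(α_i) mod 11:
  α_1 = 7: Horner steps 7 → 10 → 6, so m(7) = 6.
  α_2 = 8: Horner steps 7 → 6 → 6, so m(8) = 6.
  α_3 = 3: Horner steps 7 → 4 → 3, so m(3) = 3.
  α_4 = 1: Horner steps 7 → 1 → 3, so m(1) = 3.
  α_5 = 9: Horner steps 7 → 2 → 9, so m(9) = 9.
Codeword c = [6, 6, 3, 3, 9] ∈ F_11^5.


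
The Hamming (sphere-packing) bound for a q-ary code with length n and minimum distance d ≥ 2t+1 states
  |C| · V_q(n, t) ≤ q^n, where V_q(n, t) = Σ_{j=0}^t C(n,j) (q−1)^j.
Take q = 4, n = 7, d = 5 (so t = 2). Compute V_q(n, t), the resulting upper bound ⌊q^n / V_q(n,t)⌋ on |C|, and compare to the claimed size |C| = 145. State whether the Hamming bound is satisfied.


V_q(n, t) = 211, q^n = 16384, Hamming bound = 77, |C| = 145 > bound (violated).

Step 1: Compute V_q(n, t) = Σ_{j=0}^2 C(n, j) (q−1)^j.
  j = 0: C(7,0)·(3)^0 = 1·1 = 1.
  j = 1: C(7,1)·(3)^1 = 7·3 = 21.
  j = 2: C(7,2)·(3)^2 = 21·9 = 189.
  V_q(n, t) = 1 + 21 + 189 = 211.
Step 2: q^n = 4^7 = 16384.
Step 3: Hamming bound ⌊q^n / V_q(n,t)⌋ = ⌊16384/211⌋ = 77.
Step 4: Compare |C| = 145 to 77: violated.
The claimed |C| lies above the Hamming bound, so no 4-ary code of length 7 with d ≥ 5 can have 145 codewords.


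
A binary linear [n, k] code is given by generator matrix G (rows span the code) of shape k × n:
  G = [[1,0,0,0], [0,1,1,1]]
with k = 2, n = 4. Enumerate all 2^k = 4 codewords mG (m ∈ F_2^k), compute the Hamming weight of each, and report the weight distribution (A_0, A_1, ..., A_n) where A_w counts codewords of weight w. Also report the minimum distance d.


Weight distribution: A_0 = 1, A_1 = 1, A_3 = 1, A_4 = 1. Minimum distance d = 1.

Enumerate all 2^2 = 4 messages m ∈ F_2^2.
For each, compute codeword c = mG in F_2^4, then tally its weight.
  m = 00 → c = 0000, weight = 0.
  m = 10 → c = 1000, weight = 1.
  m = 01 → c = 0111, weight = 3.
  m = 11 → c = 1111, weight = 4.
Tally weights:
  weight 0: 1 codewords.
  weight 1: 1 codewords.
  weight 3: 1 codewords.
  weight 4: 1 codewords.
Minimum distance d = smallest w > 0 with A_w > 0 = 1.
Sanity: Σ A_w = 4 = 2^2 = 4 ✓.


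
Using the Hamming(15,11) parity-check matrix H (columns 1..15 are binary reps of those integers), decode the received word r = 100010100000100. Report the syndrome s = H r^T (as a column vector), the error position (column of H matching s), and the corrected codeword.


s = (1, 1, 1, 0)^T, error position = 14, corrected codeword c = 100010100000110

Compute s = H r^T mod 2 one row at a time:
  s_1 = 0 + 0 + 0 + 0 + 0 + 1 + 0 + 0 = 1 ≡ 1 (mod 2).
  s_2 = 0 + 1 + 0 + 1 + 0 + 1 + 0 + 0 = 3 ≡ 1 (mod 2).
  s_3 = 0 + 0 + 0 + 1 + 0 + 0 + 0 + 0 = 1 ≡ 1 (mod 2).
  s_4 = 1 + 0 + 1 + 1 + 0 + 0 + 1 + 0 = 4 ≡ 0 (mod 2).
s = (1, 1, 1, 0)^T — this equals column 14 of H (binary 1110), so error is at position 14.
Correct: flip bit 14 of r = 100010100000100 to get c = 100010100000110.


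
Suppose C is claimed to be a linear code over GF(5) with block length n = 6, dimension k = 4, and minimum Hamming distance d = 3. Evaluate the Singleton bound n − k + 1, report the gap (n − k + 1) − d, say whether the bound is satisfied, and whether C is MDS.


Singleton RHS = n − k + 1 = 3, slack = 0, bound satisfied, MDS.

Singleton bound: d ≤ n − k + 1.
Here n = 6, k = 4, so n − k + 1 = 3.
Given d = 3, check d ≤ 3: YES.
Slack = (n − k + 1) − d = 0.
The code is MDS (slack = 0).
Description: the claimed parameters are [6, 4, 3]_5; such a code would be MDS (meets Singleton bound).


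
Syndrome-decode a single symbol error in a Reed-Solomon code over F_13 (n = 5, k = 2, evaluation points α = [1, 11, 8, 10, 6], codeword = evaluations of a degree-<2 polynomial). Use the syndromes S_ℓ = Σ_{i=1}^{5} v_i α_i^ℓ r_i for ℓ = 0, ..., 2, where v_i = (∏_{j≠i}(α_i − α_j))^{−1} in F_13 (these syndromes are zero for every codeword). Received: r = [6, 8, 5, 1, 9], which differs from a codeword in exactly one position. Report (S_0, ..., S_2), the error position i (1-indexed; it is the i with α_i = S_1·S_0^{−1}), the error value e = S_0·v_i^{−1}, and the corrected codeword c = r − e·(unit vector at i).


S = (5, 3, 7), error at position 2, error magnitude e = 9, c = [6, 12, 5, 1, 9].

Step 1: column multipliers v_i = (∏_{j≠i}(α_i − α_j))^{−1} mod 13.
  i = 1 (α = 1): (1−11)(1−8)(1−10)(1−6) = (−10)·(−7)·(−9)·(−5) = 3150 ≡ 4, so v_1 = 4^{−1} = 10 (mod 13).
  i = 2 (α = 11): (11−1)(11−8)(11−10)(11−6) = 10·3·1·5 = 150 ≡ 7, so v_2 = 7^{−1} = 2 (mod 13).
  i = 3 (α = 8): (8−1)(8−11)(8−10)(8−6) = 7·(−3)·(−2)·2 = 84 ≡ 6, so v_3 = 6^{−1} = 11 (mod 13).
  i = 4 (α = 10): (10−1)(10−11)(10−8)(10−6) = 9·(−1)·2·4 = −72 ≡ 6, so v_4 = 6^{−1} = 11 (mod 13).
  i = 5 (α = 6): (6−1)(6−11)(6−8)(6−10) = 5·(−5)·(−2)·(−4) = −200 ≡ 8, so v_5 = 8^{−1} = 5 (mod 13).
  v = [10, 2, 11, 11, 5].
Step 2: syndromes of r = [6, 8, 5, 1, 9] (all sums mod 13).
  S_0 = Σ v_i r_i = 10·6 + 2·8 + 11·5 + 11·1 + 5·9 = 187 ≡ 5.
  S_1 = Σ v_i α_i r_i = 10·1·6 + 2·11·8 + 11·8·5 + 11·10·1 + 5·6·9 = 1056 ≡ 3.
  α_i^2 mod 13 = [1, 4, 12, 9, 10].
  S_2 = Σ v_i α_i^2 r_i = 10·1·6 + 2·4·8 + 11·12·5 + 11·9·1 + 5·10·9 = 1333 ≡ 7.
  S = (5, 3, 7) ≠ 0, so r is not a codeword (an error is present).
Step 3: locate the error. For a single error e at position i, S_ℓ = v_i·e·α_i^ℓ, so α_err = S_1/S_0.
  S_0^{−1} = 5^{−1} = 8 (mod 13), so α_err = 3·8 = 24 ≡ 11 = α_2. Error position i = 2.
  Consistency check: S_2/S_1 = 7·9 = 63 ≡ 11 = α_err ✓ (single-error assumption holds).
Step 4: error magnitude e = S_0/v_2 = S_0·∏_{j≠2}(α_2 − α_j) = 5·7 = 35 ≡ 9 (mod 13).
Step 5: correct position 2: c_2 = r_2 − e = 8 − 9 ≡ 12 (mod 13). Hence c = [6, 12, 5, 1, 9].
  Check: interpolating c through the α_i gives m(x) = 8 + 11·x (degree < 2) with m(α_i) = c_i for every i, so c is indeed a codeword.


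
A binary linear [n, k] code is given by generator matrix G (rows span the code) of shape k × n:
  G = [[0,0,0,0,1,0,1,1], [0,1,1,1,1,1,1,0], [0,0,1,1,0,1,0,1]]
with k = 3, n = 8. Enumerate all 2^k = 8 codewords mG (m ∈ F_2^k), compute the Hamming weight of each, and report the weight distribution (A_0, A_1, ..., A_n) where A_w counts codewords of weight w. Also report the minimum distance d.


Weight distribution: A_0 = 1, A_1 = 1, A_3 = 1, A_4 = 2, A_5 = 2, A_6 = 1. Minimum distance d = 1.

Enumerate all 2^3 = 8 messages m ∈ F_2^3.
For each, compute codeword c = mG in F_2^8, then tally its weight.
  m = 000 → c = 00000000, weight = 0.
  m = 100 → c = 00001011, weight = 3.
  m = 010 → c = 01111110, weight = 6.
  m = 110 → c = 01110101, weight = 5.
  m = 001 → c = 00110101, weight = 4.
  m = 101 → c = 00111110, weight = 5.
  m = 011 → c = 01001011, weight = 4.
  m = 111 → c = 01000000, weight = 1.
Tally weights:
  weight 0: 1 codewords.
  weight 1: 1 codewords.
  weight 3: 1 codewords.
  weight 4: 2 codewords.
  weight 5: 2 codewords.
  weight 6: 1 codewords.
Minimum distance d = smallest w > 0 with A_w > 0 = 1.
Sanity: Σ A_w = 8 = 2^3 = 8 ✓.


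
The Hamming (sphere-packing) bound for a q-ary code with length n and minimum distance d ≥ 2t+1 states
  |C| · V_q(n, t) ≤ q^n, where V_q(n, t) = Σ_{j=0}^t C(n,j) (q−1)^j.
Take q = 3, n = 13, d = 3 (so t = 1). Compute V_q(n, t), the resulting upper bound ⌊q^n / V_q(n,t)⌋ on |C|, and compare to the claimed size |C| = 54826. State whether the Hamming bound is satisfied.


V_q(n, t) = 27, q^n = 1594323, Hamming bound = 59049, |C| = 54826 ≤ bound (satisfied).

Step 1: Compute V_q(n, t) = Σ_{j=0}^1 C(n, j) (q−1)^j.
  j = 0: C(13,0)·(2)^0 = 1·1 = 1.
  j = 1: C(13,1)·(2)^1 = 13·2 = 26.
  V_q(n, t) = 1 + 26 = 27.
Step 2: q^n = 3^13 = 1594323.
Step 3: Hamming bound ⌊q^n / V_q(n,t)⌋ = ⌊1594323/27⌋ = 59049.
Step 4: Compare |C| = 54826 to 59049: satisfied.
The claimed |C| lies below the Hamming bound.


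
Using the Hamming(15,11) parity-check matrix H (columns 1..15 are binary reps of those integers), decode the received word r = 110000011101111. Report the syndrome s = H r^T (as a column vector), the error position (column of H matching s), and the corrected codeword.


s = (1, 0, 0, 0)^T, error position = 8, corrected codeword c = 110000001101111

Compute s = H r^T mod 2 one row at a time:
  s_1 = 1 + 1 + 1 + 0 + 1 + 1 + 1 + 1 = 7 ≡ 1 (mod 2).
  s_2 = 0 + 0 + 0 + 0 + 1 + 1 + 1 + 1 = 4 ≡ 0 (mod 2).
  s_3 = 1 + 0 + 0 + 0 + 1 + 0 + 1 + 1 = 4 ≡ 0 (mod 2).
  s_4 = 1 + 0 + 0 + 0 + 1 + 0 + 1 + 1 = 4 ≡ 0 (mod 2).
s = (1, 0, 0, 0)^T — this equals column 8 of H (binary 1000), so error is at position 8.
Correct: flip bit 8 of r = 110000011101111 to get c = 110000001101111.


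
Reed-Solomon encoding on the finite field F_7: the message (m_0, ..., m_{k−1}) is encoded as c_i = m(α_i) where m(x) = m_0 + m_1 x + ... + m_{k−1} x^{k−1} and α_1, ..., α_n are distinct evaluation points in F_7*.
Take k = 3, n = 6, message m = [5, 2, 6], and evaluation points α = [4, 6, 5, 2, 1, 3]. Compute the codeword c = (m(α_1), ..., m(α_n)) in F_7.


c = [4, 2, 4, 5, 6, 2]

Message polynomial: m(x) = 5 + 2·x + 6·x^2 (mod 7).
For each evaluation point α_i, compute m(α_i) mod 7:
  α_1 = 4: Horner steps 6 → 5 → 4, so m(4) = 4.
  α_2 = 6: Horner steps 6 → 3 → 2, so m(6) = 2.
  α_3 = 5: Horner steps 6 → 4 → 4, so m(5) = 4.
  α_4 = 2: Horner steps 6 → 0 → 5, so m(2) = 5.
  α_5 = 1: Horner steps 6 → 1 → 6, so m(1) = 6.
  α_6 = 3: Horner steps 6 → 6 → 2, so m(3) = 2.
Codeword c = [4, 2, 4, 5, 6, 2] ∈ F_7^6.


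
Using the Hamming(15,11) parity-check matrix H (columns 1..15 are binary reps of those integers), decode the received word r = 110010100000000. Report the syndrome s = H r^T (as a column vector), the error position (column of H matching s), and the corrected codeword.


s = (0, 0, 0, 1)^T, error position = 1, corrected codeword c = 010010100000000

Compute s = H r^T mod 2 one row at a time:
  s_1 = 0 + 0 + 0 + 0 + 0 + 0 + 0 + 0 = 0 ≡ 0 (mod 2).
  s_2 = 0 + 1 + 0 + 1 + 0 + 0 + 0 + 0 = 2 ≡ 0 (mod 2).
  s_3 = 1 + 0 + 0 + 1 + 0 + 0 + 0 + 0 = 2 ≡ 0 (mod 2).
  s_4 = 1 + 0 + 1 + 1 + 0 + 0 + 0 + 0 = 3 ≡ 1 (mod 2).
s = (0, 0, 0, 1)^T — this equals column 1 of H (binary 0001), so error is at position 1.
Correct: flip bit 1 of r = 110010100000000 to get c = 010010100000000.


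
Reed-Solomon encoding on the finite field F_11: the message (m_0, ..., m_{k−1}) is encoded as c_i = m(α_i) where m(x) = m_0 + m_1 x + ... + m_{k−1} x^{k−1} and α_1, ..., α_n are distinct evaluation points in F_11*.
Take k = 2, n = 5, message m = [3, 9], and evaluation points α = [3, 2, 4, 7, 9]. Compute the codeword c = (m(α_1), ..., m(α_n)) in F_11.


c = [8, 10, 6, 0, 7]

Message polynomial: m(x) = 3 + 9·x (mod 11).
For each evaluation point α_i, compute m(α_i) mod 11:
  α_1 = 3: Horner steps 9 → 8, so m(3) = 8.
  α_2 = 2: Horner steps 9 → 10, so m(2) = 10.
  α_3 = 4: Horner steps 9 → 6, so m(4) = 6.
  α_4 = 7: Horner steps 9 → 0, so m(7) = 0.
  α_5 = 9: Horner steps 9 → 7, so m(9) = 7.
Codeword c = [8, 10, 6, 0, 7] ∈ F_11^5.


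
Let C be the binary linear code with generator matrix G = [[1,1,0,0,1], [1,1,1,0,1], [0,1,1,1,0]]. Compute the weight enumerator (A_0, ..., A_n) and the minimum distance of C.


Weight distribution: A_0 = 1, A_1 = 1, A_2 = 1, A_3 = 3, A_4 = 2. Minimum distance d = 1.

Enumerate all 2^3 = 8 messages m ∈ F_2^3.
For each, compute codeword c = mG in F_2^5, then tally its weight.
  m = 000 → c = 00000, weight = 0.
  m = 100 → c = 11001, weight = 3.
  m = 010 → c = 11101, weight = 4.
  m = 110 → c = 00100, weight = 1.
  m = 001 → c = 01110, weight = 3.
  m = 101 → c = 10111, weight = 4.
  m = 011 → c = 10011, weight = 3.
  m = 111 → c = 01010, weight = 2.
Tally weights:
  weight 0: 1 codewords.
  weight 1: 1 codewords.
  weight 2: 1 codewords.
  weight 3: 3 codewords.
  weight 4: 2 codewords.
Minimum distance d = smallest w > 0 with A_w > 0 = 1.
Sanity: Σ A_w = 8 = 2^3 = 8 ✓.


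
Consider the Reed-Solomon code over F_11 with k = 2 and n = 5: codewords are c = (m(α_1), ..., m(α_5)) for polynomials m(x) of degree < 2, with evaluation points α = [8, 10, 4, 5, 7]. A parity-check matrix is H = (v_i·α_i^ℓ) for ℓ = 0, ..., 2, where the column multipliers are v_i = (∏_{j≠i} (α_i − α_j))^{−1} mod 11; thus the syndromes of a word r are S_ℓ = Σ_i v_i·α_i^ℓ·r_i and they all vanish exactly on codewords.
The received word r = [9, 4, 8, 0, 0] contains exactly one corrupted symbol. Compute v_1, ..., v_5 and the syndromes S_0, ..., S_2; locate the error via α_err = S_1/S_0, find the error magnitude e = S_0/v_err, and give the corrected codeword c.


S = (7, 5, 2), error at position 5, error magnitude e = 5, c = [9, 4, 8, 0, 6].

Step 1: column multipliers v_i = (∏_{j≠i}(α_i − α_j))^{−1} mod 11.
  i = 1 (α = 8): (8−10)(8−4)(8−5)(8−7) = (−2)·4·3·1 = −24 ≡ 9, so v_1 = 9^{−1} = 5 (mod 11).
  i = 2 (α = 10): (10−8)(10−4)(10−5)(10−7) = 2·6·5·3 = 180 ≡ 4, so v_2 = 4^{−1} = 3 (mod 11).
  i = 3 (α = 4): (4−8)(4−10)(4−5)(4−7) = (−4)·(−6)·(−1)·(−3) = 72 ≡ 6, so v_3 = 6^{−1} = 2 (mod 11).
  i = 4 (α = 5): (5−8)(5−10)(5−4)(5−7) = (−3)·(−5)·1·(−2) = −30 ≡ 3, so v_4 = 3^{−1} = 4 (mod 11).
  i = 5 (α = 7): (7−8)(7−10)(7−4)(7−5) = (−1)·(−3)·3·2 = 18 ≡ 7, so v_5 = 7^{−1} = 8 (mod 11).
  v = [5, 3, 2, 4, 8].
Step 2: syndromes of r = [9, 4, 8, 0, 0] (all sums mod 11).
  S_0 = Σ v_i r_i = 5·9 + 3·4 + 2·8 + 4·0 + 8·0 = 73 ≡ 7.
  S_1 = Σ v_i α_i r_i = 5·8·9 + 3·10·4 + 2·4·8 + 4·5·0 + 8·7·0 = 544 ≡ 5.
  α_i^2 mod 11 = [9, 1, 5, 3, 5].
  S_2 = Σ v_i α_i^2 r_i = 5·9·9 + 3·1·4 + 2·5·8 + 4·3·0 + 8·5·0 = 497 ≡ 2.
  S = (7, 5, 2) ≠ 0, so r is not a codeword (an error is present).
Step 3: locate the error. For a single error e at position i, S_ℓ = v_i·e·α_i^ℓ, so α_err = S_1/S_0.
  S_0^{−1} = 7^{−1} = 8 (mod 11), so α_err = 5·8 = 40 ≡ 7 = α_5. Error position i = 5.
  Consistency check: S_2/S_1 = 2·9 = 18 ≡ 7 = α_err ✓ (single-error assumption holds).
Step 4: error magnitude e = S_0/v_5 = S_0·∏_{j≠5}(α_5 − α_j) = 7·7 = 49 ≡ 5 (mod 11).
Step 5: correct position 5: c_5 = r_5 − e = 0 − 5 ≡ 6 (mod 11). Hence c = [9, 4, 8, 0, 6].
  Check: interpolating c through the α_i gives m(x) = 7 + 3·x (degree < 2) with m(α_i) = c_i for every i, so c is indeed a codeword.


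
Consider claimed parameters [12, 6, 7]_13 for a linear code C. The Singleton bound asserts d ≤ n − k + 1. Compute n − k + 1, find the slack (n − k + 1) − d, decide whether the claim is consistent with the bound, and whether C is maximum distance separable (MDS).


Singleton RHS = n − k + 1 = 7, slack = 0, bound satisfied, MDS.

Singleton bound: d ≤ n − k + 1.
Here n = 12, k = 6, so n − k + 1 = 7.
Given d = 7, check d ≤ 7: YES.
Slack = (n − k + 1) − d = 0.
The code is MDS (slack = 0).
Description: the claimed parameters are [12, 6, 7]_13; such a code would be MDS (meets Singleton bound).


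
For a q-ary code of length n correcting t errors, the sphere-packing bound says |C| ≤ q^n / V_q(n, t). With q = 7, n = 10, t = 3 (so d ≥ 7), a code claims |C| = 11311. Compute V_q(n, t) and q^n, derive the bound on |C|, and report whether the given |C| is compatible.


V_q(n, t) = 27601, q^n = 282475249, Hamming bound = 10234, |C| = 11311 > bound (violated).

Step 1: Compute V_q(n, t) = Σ_{j=0}^3 C(n, j) (q−1)^j.
  j = 0: C(10,0)·(6)^0 = 1·1 = 1.
  j = 1: C(10,1)·(6)^1 = 10·6 = 60.
  j = 2: C(10,2)·(6)^2 = 45·36 = 1620.
  j = 3: C(10,3)·(6)^3 = 120·216 = 25920.
  V_q(n, t) = 1 + 60 + 1620 + 25920 = 27601.
Step 2: q^n = 7^10 = 282475249.
Step 3: Hamming bound ⌊q^n / V_q(n,t)⌋ = ⌊282475249/27601⌋ = 10234.
Step 4: Compare |C| = 11311 to 10234: violated.
The claimed |C| lies above the Hamming bound, so no 7-ary code of length 10 with d ≥ 7 can have 11311 codewords.


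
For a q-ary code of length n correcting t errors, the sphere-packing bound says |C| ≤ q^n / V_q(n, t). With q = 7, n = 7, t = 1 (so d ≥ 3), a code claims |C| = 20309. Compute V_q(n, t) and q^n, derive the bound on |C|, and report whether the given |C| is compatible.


V_q(n, t) = 43, q^n = 823543, Hamming bound = 19152, |C| = 20309 > bound (violated).

Step 1: Compute V_q(n, t) = Σ_{j=0}^1 C(n, j) (q−1)^j.
  j = 0: C(7,0)·(6)^0 = 1·1 = 1.
  j = 1: C(7,1)·(6)^1 = 7·6 = 42.
  V_q(n, t) = 1 + 42 = 43.
Step 2: q^n = 7^7 = 823543.
Step 3: Hamming bound ⌊q^n / V_q(n,t)⌋ = ⌊823543/43⌋ = 19152.
Step 4: Compare |C| = 20309 to 19152: violated.
The claimed |C| lies above the Hamming bound, so no 7-ary code of length 7 with d ≥ 3 can have 20309 codewords.


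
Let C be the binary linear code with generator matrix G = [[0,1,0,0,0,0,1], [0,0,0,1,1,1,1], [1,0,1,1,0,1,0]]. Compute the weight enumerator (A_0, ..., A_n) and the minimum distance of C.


Weight distribution: A_0 = 1, A_2 = 1, A_4 = 5, A_6 = 1. Minimum distance d = 2.

Enumerate all 2^3 = 8 messages m ∈ F_2^3.
For each, compute codeword c = mG in F_2^7, then tally its weight.
  m = 000 → c = 0000000, weight = 0.
  m = 100 → c = 0100001, weight = 2.
  m = 010 → c = 0001111, weight = 4.
  m = 110 → c = 0101110, weight = 4.
  m = 001 → c = 1011010, weight = 4.
  m = 101 → c = 1111011, weight = 6.
  m = 011 → c = 1010101, weight = 4.
  m = 111 → c = 1110100, weight = 4.
Tally weights:
  weight 0: 1 codewords.
  weight 2: 1 codewords.
  weight 4: 5 codewords.
  weight 6: 1 codewords.
Minimum distance d = smallest w > 0 with A_w > 0 = 2.
Sanity: Σ A_w = 8 = 2^3 = 8 ✓.


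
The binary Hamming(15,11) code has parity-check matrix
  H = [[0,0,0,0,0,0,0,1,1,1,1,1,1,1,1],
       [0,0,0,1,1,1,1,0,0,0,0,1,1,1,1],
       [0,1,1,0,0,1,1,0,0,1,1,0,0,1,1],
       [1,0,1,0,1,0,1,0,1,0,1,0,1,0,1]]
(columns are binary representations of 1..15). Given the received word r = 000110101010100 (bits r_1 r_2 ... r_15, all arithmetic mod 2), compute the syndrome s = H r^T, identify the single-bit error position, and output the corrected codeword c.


s = (1, 0, 0, 1)^T, error position = 9, corrected codeword c = 000110100010100

Compute s = H r^T mod 2 one row at a time:
  s_1 = 0 + 1 + 0 + 1 + 0 + 1 + 0 + 0 = 3 ≡ 1 (mod 2).
  s_2 = 1 + 1 + 0 + 1 + 0 + 1 + 0 + 0 = 4 ≡ 0 (mod 2).
  s_3 = 0 + 0 + 0 + 1 + 0 + 1 + 0 + 0 = 2 ≡ 0 (mod 2).
  s_4 = 0 + 0 + 1 + 1 + 1 + 1 + 1 + 0 = 5 ≡ 1 (mod 2).
s = (1, 0, 0, 1)^T — this equals column 9 of H (binary 1001), so error is at position 9.
Correct: flip bit 9 of r = 000110101010100 to get c = 000110100010100.


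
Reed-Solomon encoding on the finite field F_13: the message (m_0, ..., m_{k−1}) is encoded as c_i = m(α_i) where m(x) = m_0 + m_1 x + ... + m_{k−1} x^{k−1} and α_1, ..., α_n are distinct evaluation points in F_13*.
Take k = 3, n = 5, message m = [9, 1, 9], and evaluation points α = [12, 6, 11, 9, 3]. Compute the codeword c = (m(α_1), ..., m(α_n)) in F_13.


c = [4, 1, 4, 6, 2]

Message polynomial: m(x) = 9 + 1·x + 9·x^2 (mod 13).
For each evaluation point α_i, compute m(α_i) mod 13:
  α_1 = 12: Horner steps 9 → 5 → 4, so m(12) = 4.
  α_2 = 6: Horner steps 9 → 3 → 1, so m(6) = 1.
  α_3 = 11: Horner steps 9 → 9 → 4, so m(11) = 4.
  α_4 = 9: Horner steps 9 → 4 → 6, so m(9) = 6.
  α_5 = 3: Horner steps 9 → 2 → 2, so m(3) = 2.
Codeword c = [4, 1, 4, 6, 2] ∈ F_13^5.


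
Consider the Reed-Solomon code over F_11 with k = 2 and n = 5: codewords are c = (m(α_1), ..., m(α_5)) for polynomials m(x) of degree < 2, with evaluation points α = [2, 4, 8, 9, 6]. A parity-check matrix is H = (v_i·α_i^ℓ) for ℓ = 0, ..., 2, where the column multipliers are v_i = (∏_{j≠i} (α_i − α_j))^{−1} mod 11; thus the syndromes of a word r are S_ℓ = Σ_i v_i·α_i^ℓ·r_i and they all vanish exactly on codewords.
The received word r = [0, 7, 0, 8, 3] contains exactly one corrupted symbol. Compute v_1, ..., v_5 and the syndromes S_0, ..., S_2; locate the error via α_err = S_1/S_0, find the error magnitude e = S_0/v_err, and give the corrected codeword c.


S = (8, 9, 6), error at position 3, error magnitude e = 1, c = [0, 7, 10, 8, 3].

Step 1: column multipliers v_i = (∏_{j≠i}(α_i − α_j))^{−1} mod 11.
  i = 1 (α = 2): (2−4)(2−8)(2−9)(2−6) = (−2)·(−6)·(−7)·(−4) = 336 ≡ 6, so v_1 = 6^{−1} = 2 (mod 11).
  i = 2 (α = 4): (4−2)(4−8)(4−9)(4−6) = 2·(−4)·(−5)·(−2) = −80 ≡ 8, so v_2 = 8^{−1} = 7 (mod 11).
  i = 3 (α = 8): (8−2)(8−4)(8−9)(8−6) = 6·4·(−1)·2 = −48 ≡ 7, so v_3 = 7^{−1} = 8 (mod 11).
  i = 4 (α = 9): (9−2)(9−4)(9−8)(9−6) = 7·5·1·3 = 105 ≡ 6, so v_4 = 6^{−1} = 2 (mod 11).
  i = 5 (α = 6): (6−2)(6−4)(6−8)(6−9) = 4·2·(−2)·(−3) = 48 ≡ 4, so v_5 = 4^{−1} = 3 (mod 11).
  v = [2, 7, 8, 2, 3].
Step 2: syndromes of r = [0, 7, 0, 8, 3] (all sums mod 11).
  S_0 = Σ v_i r_i = 2·0 + 7·7 + 8·0 + 2·8 + 3·3 = 74 ≡ 8.
  S_1 = Σ v_i α_i r_i = 2·2·0 + 7·4·7 + 8·8·0 + 2·9·8 + 3·6·3 = 394 ≡ 9.
  α_i^2 mod 11 = [4, 5, 9, 4, 3].
  S_2 = Σ v_i α_i^2 r_i = 2·4·0 + 7·5·7 + 8·9·0 + 2·4·8 + 3·3·3 = 336 ≡ 6.
  S = (8, 9, 6) ≠ 0, so r is not a codeword (an error is present).
Step 3: locate the error. For a single error e at position i, S_ℓ = v_i·e·α_i^ℓ, so α_err = S_1/S_0.
  S_0^{−1} = 8^{−1} = 7 (mod 11), so α_err = 9·7 = 63 ≡ 8 = α_3. Error position i = 3.
  Consistency check: S_2/S_1 = 6·5 = 30 ≡ 8 = α_err ✓ (single-error assumption holds).
Step 4: error magnitude e = S_0/v_3 = S_0·∏_{j≠3}(α_3 − α_j) = 8·7 = 56 ≡ 1 (mod 11).
Step 5: correct position 3: c_3 = r_3 − e = 0 − 1 ≡ 10 (mod 11). Hence c = [0, 7, 10, 8, 3].
  Check: interpolating c through the α_i gives m(x) = 4 + 9·x (degree < 2) with m(α_i) = c_i for every i, so c is indeed a codeword.


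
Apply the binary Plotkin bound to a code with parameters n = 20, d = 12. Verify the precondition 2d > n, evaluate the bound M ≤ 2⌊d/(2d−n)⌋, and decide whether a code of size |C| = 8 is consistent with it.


Plotkin bound M ≤ 6; given |C| = 8 > bound (violated).

Check applicability: 2d = 24, n = 20.
2d − n = 4 > 0, so Plotkin applies.
Compute d/(2d−n) = 12/4 ≈ 3.0000.
⌊d/(2d−n)⌋ = 3.
Plotkin bound: M ≤ 2·3 = 6.
Given |C| = 8, check: VIOLATED.
This |C| is above the Plotkin bound, so no binary code with n = 20, d = 12 and 8 codewords exists.


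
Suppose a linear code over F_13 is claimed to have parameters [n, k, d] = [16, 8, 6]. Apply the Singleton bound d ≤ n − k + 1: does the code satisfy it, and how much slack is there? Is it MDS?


Singleton RHS = n − k + 1 = 9, slack = 3, bound satisfied, not MDS.

Singleton bound: d ≤ n − k + 1.
Here n = 16, k = 8, so n − k + 1 = 9.
Given d = 6, check d ≤ 9: YES.
Slack = (n − k + 1) − d = 3.
The code is NOT MDS (slack = 3 > 0).
Description: the claimed parameters are [16, 8, 6]_13; such a code would be non-MDS.


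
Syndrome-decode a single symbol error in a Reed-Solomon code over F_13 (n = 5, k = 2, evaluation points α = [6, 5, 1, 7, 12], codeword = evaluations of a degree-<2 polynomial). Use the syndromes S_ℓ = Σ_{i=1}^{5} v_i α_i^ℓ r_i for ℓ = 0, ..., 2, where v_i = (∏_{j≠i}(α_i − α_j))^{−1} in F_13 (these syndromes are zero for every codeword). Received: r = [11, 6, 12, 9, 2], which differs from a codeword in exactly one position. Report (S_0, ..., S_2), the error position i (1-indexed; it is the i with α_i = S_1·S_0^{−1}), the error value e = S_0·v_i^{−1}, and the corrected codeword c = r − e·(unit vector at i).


S = (9, 11, 12), error at position 4, error magnitude e = 6, c = [11, 6, 12, 3, 2].

Step 1: column multipliers v_i = (∏_{j≠i}(α_i − α_j))^{−1} mod 13.
  i = 1 (α = 6): (6−5)(6−1)(6−7)(6−12) = 1·5·(−1)·(−6) = 30 ≡ 4, so v_1 = 4^{−1} = 10 (mod 13).
  i = 2 (α = 5): (5−6)(5−1)(5−7)(5−12) = (−1)·4·(−2)·(−7) = −56 ≡ 9, so v_2 = 9^{−1} = 3 (mod 13).
  i = 3 (α = 1): (1−6)(1−5)(1−7)(1−12) = (−5)·(−4)·(−6)·(−11) = 1320 ≡ 7, so v_3 = 7^{−1} = 2 (mod 13).
  i = 4 (α = 7): (7−6)(7−5)(7−1)(7−12) = 1·2·6·(−5) = −60 ≡ 5, so v_4 = 5^{−1} = 8 (mod 13).
  i = 5 (α = 12): (12−6)(12−5)(12−1)(12−7) = 6·7·11·5 = 2310 ≡ 9, so v_5 = 9^{−1} = 3 (mod 13).
  v = [10, 3, 2, 8, 3].
Step 2: syndromes of r = [11, 6, 12, 9, 2] (all sums mod 13).
  S_0 = Σ v_i r_i = 10·11 + 3·6 + 2·12 + 8·9 + 3·2 = 230 ≡ 9.
  S_1 = Σ v_i α_i r_i = 10·6·11 + 3·5·6 + 2·1·12 + 8·7·9 + 3·12·2 = 1350 ≡ 11.
  α_i^2 mod 13 = [10, 12, 1, 10, 1].
  S_2 = Σ v_i α_i^2 r_i = 10·10·11 + 3·12·6 + 2·1·12 + 8·10·9 + 3·1·2 = 2066 ≡ 12.
  S = (9, 11, 12) ≠ 0, so r is not a codeword (an error is present).
Step 3: locate the error. For a single error e at position i, S_ℓ = v_i·e·α_i^ℓ, so α_err = S_1/S_0.
  S_0^{−1} = 9^{−1} = 3 (mod 13), so α_err = 11·3 = 33 ≡ 7 = α_4. Error position i = 4.
  Consistency check: S_2/S_1 = 12·6 = 72 ≡ 7 = α_err ✓ (single-error assumption holds).
Step 4: error magnitude e = S_0/v_4 = S_0·∏_{j≠4}(α_4 − α_j) = 9·5 = 45 ≡ 6 (mod 13).
Step 5: correct position 4: c_4 = r_4 − e = 9 − 6 ≡ 3 (mod 13). Hence c = [11, 6, 12, 3, 2].
  Check: interpolating c through the α_i gives m(x) = 7 + 5·x (degree < 2) with m(α_i) = c_i for every i, so c is indeed a codeword.


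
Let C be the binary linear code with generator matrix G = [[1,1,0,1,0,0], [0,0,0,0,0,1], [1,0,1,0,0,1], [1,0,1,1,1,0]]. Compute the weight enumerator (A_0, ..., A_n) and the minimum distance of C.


Weight distribution: A_0 = 1, A_1 = 1, A_2 = 2, A_3 = 6, A_4 = 5, A_5 = 1. Minimum distance d = 1.

Enumerate all 2^4 = 16 messages m ∈ F_2^4.
For each, compute codeword c = mG in F_2^6, then tally its weight.
  m = 0000 → c = 000000, weight = 0.
  m = 1000 → c = 110100, weight = 3.
  m = 0100 → c = 000001, weight = 1.
  m = 1100 → c = 110101, weight = 4.
  m = 0010 → c = 101001, weight = 3.
  m = 1010 → c = 011101, weight = 4.
  m = 0110 → c = 101000, weight = 2.
  m = 1110 → c = 011100, weight = 3.
  m = 0001 → c = 101110, weight = 4.
  m = 1001 → c = 011010, weight = 3.
  m = 0101 → c = 101111, weight = 5.
  m = 1101 → c = 011011, weight = 4.
  m = 0011 → c = 000111, weight = 3.
  m = 1011 → c = 110011, weight = 4.
  m = 0111 → c = 000110, weight = 2.
  m = 1111 → c = 110010, weight = 3.
Tally weights:
  weight 0: 1 codewords.
  weight 1: 1 codewords.
  weight 2: 2 codewords.
  weight 3: 6 codewords.
  weight 4: 5 codewords.
  weight 5: 1 codewords.
Minimum distance d = smallest w > 0 with A_w > 0 = 1.
Sanity: Σ A_w = 16 = 2^4 = 16 ✓.


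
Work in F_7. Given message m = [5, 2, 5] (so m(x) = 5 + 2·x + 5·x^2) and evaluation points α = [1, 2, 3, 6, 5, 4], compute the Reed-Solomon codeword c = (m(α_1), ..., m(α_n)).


c = [5, 1, 0, 1, 0, 2]

Message polynomial: m(x) = 5 + 2·x + 5·x^2 (mod 7).
For each evaluation point α_i, compute m(α_i) mod 7:
  α_1 = 1: Horner steps 5 → 0 → 5, so m(1) = 5.
  α_2 = 2: Horner steps 5 → 5 → 1, so m(2) = 1.
  α_3 = 3: Horner steps 5 → 3 → 0, so m(3) = 0.
  α_4 = 6: Horner steps 5 → 4 → 1, so m(6) = 1.
  α_5 = 5: Horner steps 5 → 6 → 0, so m(5) = 0.
  α_6 = 4: Horner steps 5 → 1 → 2, so m(4) = 2.
Codeword c = [5, 1, 0, 1, 0, 2] ∈ F_7^6.


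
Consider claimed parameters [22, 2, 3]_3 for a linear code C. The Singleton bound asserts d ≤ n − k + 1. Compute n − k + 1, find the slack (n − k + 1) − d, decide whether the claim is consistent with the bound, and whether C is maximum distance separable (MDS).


Singleton RHS = n − k + 1 = 21, slack = 18, bound satisfied, not MDS.

Singleton bound: d ≤ n − k + 1.
Here n = 22, k = 2, so n − k + 1 = 21.
Given d = 3, check d ≤ 21: YES.
Slack = (n − k + 1) − d = 18.
The code is NOT MDS (slack = 18 > 0).
Description: the claimed parameters are [22, 2, 3]_3; such a code would be non-MDS.


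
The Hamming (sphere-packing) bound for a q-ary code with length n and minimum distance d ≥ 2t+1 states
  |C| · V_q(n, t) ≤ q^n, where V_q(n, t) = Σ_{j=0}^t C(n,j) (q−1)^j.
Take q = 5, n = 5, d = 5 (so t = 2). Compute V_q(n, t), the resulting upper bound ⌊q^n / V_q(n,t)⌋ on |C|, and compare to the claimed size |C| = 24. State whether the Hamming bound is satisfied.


V_q(n, t) = 181, q^n = 3125, Hamming bound = 17, |C| = 24 > bound (violated).

Step 1: Compute V_q(n, t) = Σ_{j=0}^2 C(n, j) (q−1)^j.
  j = 0: C(5,0)·(4)^0 = 1·1 = 1.
  j = 1: C(5,1)·(4)^1 = 5·4 = 20.
  j = 2: C(5,2)·(4)^2 = 10·16 = 160.
  V_q(n, t) = 1 + 20 + 160 = 181.
Step 2: q^n = 5^5 = 3125.
Step 3: Hamming bound ⌊q^n / V_q(n,t)⌋ = ⌊3125/181⌋ = 17.
Step 4: Compare |C| = 24 to 17: violated.
The claimed |C| lies above the Hamming bound, so no 5-ary code of length 5 with d ≥ 5 can have 24 codewords.


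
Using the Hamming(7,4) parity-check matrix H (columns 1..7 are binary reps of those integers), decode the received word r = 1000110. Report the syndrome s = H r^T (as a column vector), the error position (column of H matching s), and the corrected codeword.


s = (0, 1, 0)^T, error position = 2, corrected codeword c = 1100110

Compute s = H r^T mod 2 one row at a time:
  s_1 = 0 + 1 + 1 + 0 = 2 ≡ 0 (mod 2).
  s_2 = 0 + 0 + 1 + 0 = 1 ≡ 1 (mod 2).
  s_3 = 1 + 0 + 1 + 0 = 2 ≡ 0 (mod 2).
s = (0, 1, 0)^T — this equals column 2 of H (binary 010), so error is at position 2.
Correct: flip bit 2 of r = 1000110 to get c = 1100110.


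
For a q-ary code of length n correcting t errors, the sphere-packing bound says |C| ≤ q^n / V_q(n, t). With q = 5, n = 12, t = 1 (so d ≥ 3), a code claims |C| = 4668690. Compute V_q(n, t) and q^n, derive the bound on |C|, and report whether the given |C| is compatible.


V_q(n, t) = 49, q^n = 244140625, Hamming bound = 4982461, |C| = 4668690 ≤ bound (satisfied).

Step 1: Compute V_q(n, t) = Σ_{j=0}^1 C(n, j) (q−1)^j.
  j = 0: C(12,0)·(4)^0 = 1·1 = 1.
  j = 1: C(12,1)·(4)^1 = 12·4 = 48.
  V_q(n, t) = 1 + 48 = 49.
Step 2: q^n = 5^12 = 244140625.
Step 3: Hamming bound ⌊q^n / V_q(n,t)⌋ = ⌊244140625/49⌋ = 4982461.
Step 4: Compare |C| = 4668690 to 4982461: satisfied.
The claimed |C| lies below the Hamming bound.


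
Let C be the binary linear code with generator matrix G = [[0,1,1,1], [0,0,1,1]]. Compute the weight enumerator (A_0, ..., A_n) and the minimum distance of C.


Weight distribution: A_0 = 1, A_1 = 1, A_2 = 1, A_3 = 1. Minimum distance d = 1.

Enumerate all 2^2 = 4 messages m ∈ F_2^2.
For each, compute codeword c = mG in F_2^4, then tally its weight.
  m = 00 → c = 0000, weight = 0.
  m = 10 → c = 0111, weight = 3.
  m = 01 → c = 0011, weight = 2.
  m = 11 → c = 0100, weight = 1.
Tally weights:
  weight 0: 1 codewords.
  weight 1: 1 codewords.
  weight 2: 1 codewords.
  weight 3: 1 codewords.
Minimum distance d = smallest w > 0 with A_w > 0 = 1.
Sanity: Σ A_w = 4 = 2^2 = 4 ✓.


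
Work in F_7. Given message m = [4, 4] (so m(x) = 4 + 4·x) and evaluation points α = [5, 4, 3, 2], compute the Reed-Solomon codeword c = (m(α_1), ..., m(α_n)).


c = [3, 6, 2, 5]

Message polynomial: m(x) = 4 + 4·x (mod 7).
For each evaluation point α_i, compute m(α_i) mod 7:
  α_1 = 5: Horner steps 4 → 3, so m(5) = 3.
  α_2 = 4: Horner steps 4 → 6, so m(4) = 6.
  α_3 = 3: Horner steps 4 → 2, so m(3) = 2.
  α_4 = 2: Horner steps 4 → 5, so m(2) = 5.
Codeword c = [3, 6, 2, 5] ∈ F_7^4.


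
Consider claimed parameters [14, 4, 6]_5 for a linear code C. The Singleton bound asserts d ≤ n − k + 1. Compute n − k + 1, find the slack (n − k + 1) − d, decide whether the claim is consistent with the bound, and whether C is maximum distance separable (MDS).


Singleton RHS = n − k + 1 = 11, slack = 5, bound satisfied, not MDS.

Singleton bound: d ≤ n − k + 1.
Here n = 14, k = 4, so n − k + 1 = 11.
Given d = 6, check d ≤ 11: YES.
Slack = (n − k + 1) − d = 5.
The code is NOT MDS (slack = 5 > 0).
Description: the claimed parameters are [14, 4, 6]_5; such a code would be non-MDS.


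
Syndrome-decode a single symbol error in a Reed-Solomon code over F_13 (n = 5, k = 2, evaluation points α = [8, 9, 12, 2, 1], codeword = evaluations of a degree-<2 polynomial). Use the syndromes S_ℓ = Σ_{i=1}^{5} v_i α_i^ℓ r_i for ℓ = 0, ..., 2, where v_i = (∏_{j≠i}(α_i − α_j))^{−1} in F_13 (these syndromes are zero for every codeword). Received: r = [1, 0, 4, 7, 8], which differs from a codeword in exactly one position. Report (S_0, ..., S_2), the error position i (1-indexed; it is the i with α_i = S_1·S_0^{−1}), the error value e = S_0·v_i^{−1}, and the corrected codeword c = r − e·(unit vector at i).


S = (1, 12, 1), error at position 3, error magnitude e = 7, c = [1, 0, 10, 7, 8].

Step 1: column multipliers v_i = (∏_{j≠i}(α_i − α_j))^{−1} mod 13.
  i = 1 (α = 8): (8−9)(8−12)(8−2)(8−1) = (−1)·(−4)·6·7 = 168 ≡ 12, so v_1 = 12^{−1} = 12 (mod 13).
  i = 2 (α = 9): (9−8)(9−12)(9−2)(9−1) = 1·(−3)·7·8 = −168 ≡ 1, so v_2 = 1^{−1} = 1 (mod 13).
  i = 3 (α = 12): (12−8)(12−9)(12−2)(12−1) = 4·3·10·11 = 1320 ≡ 7, so v_3 = 7^{−1} = 2 (mod 13).
  i = 4 (α = 2): (2−8)(2−9)(2−12)(2−1) = (−6)·(−7)·(−10)·1 = −420 ≡ 9, so v_4 = 9^{−1} = 3 (mod 13).
  i = 5 (α = 1): (1−8)(1−9)(1−12)(1−2) = (−7)·(−8)·(−11)·(−1) = 616 ≡ 5, so v_5 = 5^{−1} = 8 (mod 13).
  v = [12, 1, 2, 3, 8].
Step 2: syndromes of r = [1, 0, 4, 7, 8] (all sums mod 13).
  S_0 = Σ v_i r_i = 12·1 + 1·0 + 2·4 + 3·7 + 8·8 = 105 ≡ 1.
  S_1 = Σ v_i α_i r_i = 12·8·1 + 1·9·0 + 2·12·4 + 3·2·7 + 8·1·8 = 298 ≡ 12.
  α_i^2 mod 13 = [12, 3, 1, 4, 1].
  S_2 = Σ v_i α_i^2 r_i = 12·12·1 + 1·3·0 + 2·1·4 + 3·4·7 + 8·1·8 = 300 ≡ 1.
  S = (1, 12, 1) ≠ 0, so r is not a codeword (an error is present).
Step 3: locate the error. For a single error e at position i, S_ℓ = v_i·e·α_i^ℓ, so α_err = S_1/S_0.
  S_0^{−1} = 1^{−1} = 1 (mod 13), so α_err = 12·1 = 12 ≡ 12 = α_3. Error position i = 3.
  Consistency check: S_2/S_1 = 1·12 = 12 ≡ 12 = α_err ✓ (single-error assumption holds).
Step 4: error magnitude e = S_0/v_3 = S_0·∏_{j≠3}(α_3 − α_j) = 1·7 = 7 ≡ 7 (mod 13).
Step 5: correct position 3: c_3 = r_3 − e = 4 − 7 ≡ 10 (mod 13). Hence c = [1, 0, 10, 7, 8].
  Check: interpolating c through the α_i gives m(x) = 9 + 12·x (degree < 2) with m(α_i) = c_i for every i, so c is indeed a codeword.


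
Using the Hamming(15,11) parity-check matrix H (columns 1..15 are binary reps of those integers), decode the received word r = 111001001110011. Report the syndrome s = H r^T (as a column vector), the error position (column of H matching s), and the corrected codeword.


s = (1, 1, 1, 1)^T, error position = 15, corrected codeword c = 111001001110010

Compute s = H r^T mod 2 one row at a time:
  s_1 = 0 + 1 + 1 + 1 + 0 + 0 + 1 + 1 = 5 ≡ 1 (mod 2).
  s_2 = 0 + 0 + 1 + 0 + 0 + 0 + 1 + 1 = 3 ≡ 1 (mod 2).
  s_3 = 1 + 1 + 1 + 0 + 1 + 1 + 1 + 1 = 7 ≡ 1 (mod 2).
  s_4 = 1 + 1 + 0 + 0 + 1 + 1 + 0 + 1 = 5 ≡ 1 (mod 2).
s = (1, 1, 1, 1)^T — this equals column 15 of H (binary 1111), so error is at position 15.
Correct: flip bit 15 of r = 111001001110011 to get c = 111001001110010.


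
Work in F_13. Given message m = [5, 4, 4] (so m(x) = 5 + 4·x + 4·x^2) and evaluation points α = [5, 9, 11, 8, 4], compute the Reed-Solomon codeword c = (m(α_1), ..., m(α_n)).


c = [8, 1, 0, 7, 7]

Message polynomial: m(x) = 5 + 4·x + 4·x^2 (mod 13).
For each evaluation point α_i, compute m(α_i) mod 13:
  α_1 = 5: Horner steps 4 → 11 → 8, so m(5) = 8.
  α_2 = 9: Horner steps 4 → 1 → 1, so m(9) = 1.
  α_3 = 11: Horner steps 4 → 9 → 0, so m(11) = 0.
  α_4 = 8: Horner steps 4 → 10 → 7, so m(8) = 7.
  α_5 = 4: Horner steps 4 → 7 → 7, so m(4) = 7.
Codeword c = [8, 1, 0, 7, 7] ∈ F_13^5.


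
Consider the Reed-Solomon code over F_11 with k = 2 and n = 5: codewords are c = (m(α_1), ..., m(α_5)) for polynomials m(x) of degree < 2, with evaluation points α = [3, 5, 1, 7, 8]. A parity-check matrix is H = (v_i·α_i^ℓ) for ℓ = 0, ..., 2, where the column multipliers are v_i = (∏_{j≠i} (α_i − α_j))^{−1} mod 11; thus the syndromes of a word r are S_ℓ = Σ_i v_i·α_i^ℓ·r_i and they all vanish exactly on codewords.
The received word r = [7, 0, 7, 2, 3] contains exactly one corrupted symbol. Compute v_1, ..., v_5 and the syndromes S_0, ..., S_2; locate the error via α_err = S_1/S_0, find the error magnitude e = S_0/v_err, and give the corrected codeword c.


S = (8, 2, 6), error at position 1, error magnitude e = 9, c = [9, 0, 7, 2, 3].

Step 1: column multipliers v_i = (∏_{j≠i}(α_i − α_j))^{−1} mod 11.
  i = 1 (α = 3): (3−5)(3−1)(3−7)(3−8) = (−2)·2·(−4)·(−5) = −80 ≡ 8, so v_1 = 8^{−1} = 7 (mod 11).
  i = 2 (α = 5): (5−3)(5−1)(5−7)(5−8) = 2·4·(−2)·(−3) = 48 ≡ 4, so v_2 = 4^{−1} = 3 (mod 11).
  i = 3 (α = 1): (1−3)(1−5)(1−7)(1−8) = (−2)·(−4)·(−6)·(−7) = 336 ≡ 6, so v_3 = 6^{−1} = 2 (mod 11).
  i = 4 (α = 7): (7−3)(7−5)(7−1)(7−8) = 4·2·6·(−1) = −48 ≡ 7, so v_4 = 7^{−1} = 8 (mod 11).
  i = 5 (α = 8): (8−3)(8−5)(8−1)(8−7) = 5·3·7·1 = 105 ≡ 6, so v_5 = 6^{−1} = 2 (mod 11).
  v = [7, 3, 2, 8, 2].
Step 2: syndromes of r = [7, 0, 7, 2, 3] (all sums mod 11).
  S_0 = Σ v_i r_i = 7·7 + 3·0 + 2·7 + 8·2 + 2·3 = 85 ≡ 8.
  S_1 = Σ v_i α_i r_i = 7·3·7 + 3·5·0 + 2·1·7 + 8·7·2 + 2·8·3 = 321 ≡ 2.
  α_i^2 mod 11 = [9, 3, 1, 5, 9].
  S_2 = Σ v_i α_i^2 r_i = 7·9·7 + 3·3·0 + 2·1·7 + 8·5·2 + 2·9·3 = 589 ≡ 6.
  S = (8, 2, 6) ≠ 0, so r is not a codeword (an error is present).
Step 3: locate the error. For a single error e at position i, S_ℓ = v_i·e·α_i^ℓ, so α_err = S_1/S_0.
  S_0^{−1} = 8^{−1} = 7 (mod 11), so α_err = 2·7 = 14 ≡ 3 = α_1. Error position i = 1.
  Consistency check: S_2/S_1 = 6·6 = 36 ≡ 3 = α_err ✓ (single-error assumption holds).
Step 4: error magnitude e = S_0/v_1 = S_0·∏_{j≠1}(α_1 − α_j) = 8·8 = 64 ≡ 9 (mod 11).
Step 5: correct position 1: c_1 = r_1 − e = 7 − 9 ≡ 9 (mod 11). Hence c = [9, 0, 7, 2, 3].
  Check: interpolating c through the α_i gives m(x) = 6 + 1·x (degree < 2) with m(α_i) = c_i for every i, so c is indeed a codeword.


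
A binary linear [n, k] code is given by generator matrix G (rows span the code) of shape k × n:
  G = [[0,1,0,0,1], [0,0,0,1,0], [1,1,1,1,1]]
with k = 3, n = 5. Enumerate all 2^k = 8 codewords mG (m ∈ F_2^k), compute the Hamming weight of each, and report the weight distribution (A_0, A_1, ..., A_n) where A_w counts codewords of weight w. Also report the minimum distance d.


Weight distribution: A_0 = 1, A_1 = 1, A_2 = 2, A_3 = 2, A_4 = 1, A_5 = 1. Minimum distance d = 1.

Enumerate all 2^3 = 8 messages m ∈ F_2^3.
For each, compute codeword c = mG in F_2^5, then tally its weight.
  m = 000 → c = 00000, weight = 0.
  m = 100 → c = 01001, weight = 2.
  m = 010 → c = 00010, weight = 1.
  m = 110 → c = 01011, weight = 3.
  m = 001 → c = 11111, weight = 5.
  m = 101 → c = 10110, weight = 3.
  m = 011 → c = 11101, weight = 4.
  m = 111 → c = 10100, weight = 2.
Tally weights:
  weight 0: 1 codewords.
  weight 1: 1 codewords.
  weight 2: 2 codewords.
  weight 3: 2 codewords.
  weight 4: 1 codewords.
  weight 5: 1 codewords.
Minimum distance d = smallest w > 0 with A_w > 0 = 1.
Sanity: Σ A_w = 8 = 2^3 = 8 ✓.


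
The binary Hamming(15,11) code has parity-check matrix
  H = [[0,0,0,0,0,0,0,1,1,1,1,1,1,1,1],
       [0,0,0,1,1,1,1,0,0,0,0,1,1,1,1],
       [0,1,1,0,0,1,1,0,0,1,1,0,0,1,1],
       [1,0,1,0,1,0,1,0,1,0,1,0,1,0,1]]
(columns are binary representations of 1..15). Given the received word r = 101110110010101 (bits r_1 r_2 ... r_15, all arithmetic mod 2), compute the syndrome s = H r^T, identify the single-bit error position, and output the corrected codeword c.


s = (0, 1, 0, 1)^T, error position = 5, corrected codeword c = 101100110010101

Compute s = H r^T mod 2 one row at a time:
  s_1 = 1 + 0 + 0 + 1 + 0 + 1 + 0 + 1 = 4 ≡ 0 (mod 2).
  s_2 = 1 + 1 + 0 + 1 + 0 + 1 + 0 + 1 = 5 ≡ 1 (mod 2).
  s_3 = 0 + 1 + 0 + 1 + 0 + 1 + 0 + 1 = 4 ≡ 0 (mod 2).
  s_4 = 1 + 1 + 1 + 1 + 0 + 1 + 1 + 1 = 7 ≡ 1 (mod 2).
s = (0, 1, 0, 1)^T — this equals column 5 of H (binary 0101), so error is at position 5.
Correct: flip bit 5 of r = 101110110010101 to get c = 101100110010101.
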